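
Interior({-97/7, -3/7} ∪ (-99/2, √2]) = (-99/2, √2)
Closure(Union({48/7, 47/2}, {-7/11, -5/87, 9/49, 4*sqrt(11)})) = {-7/11, -5/87, 9/49, 48/7, 47/2, 4*sqrt(11)}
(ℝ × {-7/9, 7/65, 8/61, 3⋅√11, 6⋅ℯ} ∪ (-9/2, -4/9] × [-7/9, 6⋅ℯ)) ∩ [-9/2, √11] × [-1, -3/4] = ([-9/2, √11] × {-7/9}) ∪ ((-9/2, -4/9] × [-7/9, -3/4])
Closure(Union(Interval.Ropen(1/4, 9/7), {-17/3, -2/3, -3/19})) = Union({-17/3, -2/3, -3/19}, Interval(1/4, 9/7))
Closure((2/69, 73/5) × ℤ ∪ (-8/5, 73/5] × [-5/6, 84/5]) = ((2/69, 73/5] × ℤ) ∪ ([-8/5, 73/5] × [-5/6, 84/5]) ∪ ([2/69, 73/5] × (ℤ \ (-5/6, 84/5)))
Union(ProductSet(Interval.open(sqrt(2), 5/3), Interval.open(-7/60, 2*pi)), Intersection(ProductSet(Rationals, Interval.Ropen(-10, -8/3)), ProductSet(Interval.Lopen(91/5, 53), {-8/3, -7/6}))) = ProductSet(Interval.open(sqrt(2), 5/3), Interval.open(-7/60, 2*pi))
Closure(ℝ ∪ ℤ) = ℝ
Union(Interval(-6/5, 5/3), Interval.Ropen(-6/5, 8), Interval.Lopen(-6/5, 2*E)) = Interval.Ropen(-6/5, 8)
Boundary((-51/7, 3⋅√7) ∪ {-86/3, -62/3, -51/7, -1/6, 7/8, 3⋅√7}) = {-86/3, -62/3, -51/7, 3⋅√7}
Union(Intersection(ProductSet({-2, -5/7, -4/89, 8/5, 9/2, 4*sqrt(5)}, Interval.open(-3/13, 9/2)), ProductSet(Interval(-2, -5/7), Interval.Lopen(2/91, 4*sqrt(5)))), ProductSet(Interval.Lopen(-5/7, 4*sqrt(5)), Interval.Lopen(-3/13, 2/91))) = Union(ProductSet({-2, -5/7}, Interval.open(2/91, 9/2)), ProductSet(Interval.Lopen(-5/7, 4*sqrt(5)), Interval.Lopen(-3/13, 2/91)))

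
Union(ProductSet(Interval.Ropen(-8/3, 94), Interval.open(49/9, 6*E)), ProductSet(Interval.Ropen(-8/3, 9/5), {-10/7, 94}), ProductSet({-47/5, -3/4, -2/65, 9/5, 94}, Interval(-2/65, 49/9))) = Union(ProductSet({-47/5, -3/4, -2/65, 9/5, 94}, Interval(-2/65, 49/9)), ProductSet(Interval.Ropen(-8/3, 9/5), {-10/7, 94}), ProductSet(Interval.Ropen(-8/3, 94), Interval.open(49/9, 6*E)))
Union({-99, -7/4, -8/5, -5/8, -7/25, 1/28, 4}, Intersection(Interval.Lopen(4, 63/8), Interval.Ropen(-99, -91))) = {-99, -7/4, -8/5, -5/8, -7/25, 1/28, 4}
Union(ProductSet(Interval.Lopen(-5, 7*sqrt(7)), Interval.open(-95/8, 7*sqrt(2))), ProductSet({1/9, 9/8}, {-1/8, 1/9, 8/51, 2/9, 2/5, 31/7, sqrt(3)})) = ProductSet(Interval.Lopen(-5, 7*sqrt(7)), Interval.open(-95/8, 7*sqrt(2)))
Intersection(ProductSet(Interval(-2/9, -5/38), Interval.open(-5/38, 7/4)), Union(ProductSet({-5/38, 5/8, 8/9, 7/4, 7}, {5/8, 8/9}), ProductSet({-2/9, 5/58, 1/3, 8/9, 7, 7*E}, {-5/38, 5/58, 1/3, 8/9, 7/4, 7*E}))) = Union(ProductSet({-2/9}, {5/58, 1/3, 8/9}), ProductSet({-5/38}, {5/8, 8/9}))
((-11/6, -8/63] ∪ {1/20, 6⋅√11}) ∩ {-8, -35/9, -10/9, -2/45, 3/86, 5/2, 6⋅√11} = {-10/9, 6⋅√11}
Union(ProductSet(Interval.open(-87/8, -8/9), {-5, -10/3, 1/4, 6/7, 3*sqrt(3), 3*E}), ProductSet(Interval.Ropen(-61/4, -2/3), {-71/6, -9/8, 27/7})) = Union(ProductSet(Interval.Ropen(-61/4, -2/3), {-71/6, -9/8, 27/7}), ProductSet(Interval.open(-87/8, -8/9), {-5, -10/3, 1/4, 6/7, 3*sqrt(3), 3*E}))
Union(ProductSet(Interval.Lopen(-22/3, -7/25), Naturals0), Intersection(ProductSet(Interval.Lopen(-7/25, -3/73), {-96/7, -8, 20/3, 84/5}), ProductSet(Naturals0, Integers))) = ProductSet(Interval.Lopen(-22/3, -7/25), Naturals0)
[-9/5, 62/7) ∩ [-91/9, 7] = [-9/5, 7]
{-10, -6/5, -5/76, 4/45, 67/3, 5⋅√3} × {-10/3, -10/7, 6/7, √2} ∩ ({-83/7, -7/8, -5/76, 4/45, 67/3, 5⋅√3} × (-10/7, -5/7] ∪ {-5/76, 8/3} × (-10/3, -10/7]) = {-5/76} × {-10/7}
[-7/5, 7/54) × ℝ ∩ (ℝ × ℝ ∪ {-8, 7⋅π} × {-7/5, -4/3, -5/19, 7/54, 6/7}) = [-7/5, 7/54) × ℝ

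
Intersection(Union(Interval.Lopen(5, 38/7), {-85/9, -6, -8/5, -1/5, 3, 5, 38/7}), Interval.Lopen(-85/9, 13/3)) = {-6, -8/5, -1/5, 3}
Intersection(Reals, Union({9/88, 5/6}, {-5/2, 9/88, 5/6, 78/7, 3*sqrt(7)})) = {-5/2, 9/88, 5/6, 78/7, 3*sqrt(7)}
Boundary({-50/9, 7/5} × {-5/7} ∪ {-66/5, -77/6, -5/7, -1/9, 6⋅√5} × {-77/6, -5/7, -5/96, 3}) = ({-50/9, 7/5} × {-5/7}) ∪ ({-66/5, -77/6, -5/7, -1/9, 6⋅√5} × {-77/6, -5/7, -5/96, 3})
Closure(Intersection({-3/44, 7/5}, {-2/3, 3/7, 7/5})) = {7/5}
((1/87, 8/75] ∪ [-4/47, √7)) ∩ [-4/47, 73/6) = [-4/47, √7)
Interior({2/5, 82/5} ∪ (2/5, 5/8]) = (2/5, 5/8)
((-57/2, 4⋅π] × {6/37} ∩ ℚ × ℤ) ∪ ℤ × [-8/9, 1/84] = ℤ × [-8/9, 1/84]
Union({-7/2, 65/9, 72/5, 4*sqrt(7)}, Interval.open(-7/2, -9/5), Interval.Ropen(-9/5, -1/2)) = Union({65/9, 72/5, 4*sqrt(7)}, Interval.Ropen(-7/2, -1/2))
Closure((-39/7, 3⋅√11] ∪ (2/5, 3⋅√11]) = [-39/7, 3⋅√11]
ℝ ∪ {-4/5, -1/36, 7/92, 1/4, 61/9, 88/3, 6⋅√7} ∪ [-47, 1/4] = (-∞, ∞)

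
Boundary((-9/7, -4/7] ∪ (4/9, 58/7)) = {-9/7, -4/7, 4/9, 58/7}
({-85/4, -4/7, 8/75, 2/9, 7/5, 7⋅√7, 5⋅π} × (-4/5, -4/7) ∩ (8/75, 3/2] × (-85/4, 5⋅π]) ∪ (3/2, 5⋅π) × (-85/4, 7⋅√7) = ({2/9, 7/5} × (-4/5, -4/7)) ∪ ((3/2, 5⋅π) × (-85/4, 7⋅√7))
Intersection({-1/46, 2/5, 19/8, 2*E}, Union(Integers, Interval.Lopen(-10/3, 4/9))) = {-1/46, 2/5}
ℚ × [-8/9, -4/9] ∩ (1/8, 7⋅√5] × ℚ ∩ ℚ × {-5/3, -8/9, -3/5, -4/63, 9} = (ℚ ∩ (1/8, 7⋅√5]) × {-8/9, -3/5}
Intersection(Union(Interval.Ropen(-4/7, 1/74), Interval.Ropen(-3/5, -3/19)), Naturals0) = Range(0, 1, 1)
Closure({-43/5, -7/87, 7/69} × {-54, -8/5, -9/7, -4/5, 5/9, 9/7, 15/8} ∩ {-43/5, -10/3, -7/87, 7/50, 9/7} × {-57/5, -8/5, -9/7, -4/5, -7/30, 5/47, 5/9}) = {-43/5, -7/87} × {-8/5, -9/7, -4/5, 5/9}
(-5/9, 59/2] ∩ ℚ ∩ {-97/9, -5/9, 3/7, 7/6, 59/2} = {3/7, 7/6, 59/2}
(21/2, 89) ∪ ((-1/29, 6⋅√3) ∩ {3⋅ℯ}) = {3⋅ℯ} ∪ (21/2, 89)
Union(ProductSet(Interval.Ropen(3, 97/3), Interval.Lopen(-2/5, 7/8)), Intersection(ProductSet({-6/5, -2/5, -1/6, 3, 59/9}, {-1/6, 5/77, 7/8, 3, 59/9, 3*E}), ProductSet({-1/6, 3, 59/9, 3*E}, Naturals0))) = Union(ProductSet({-1/6, 3, 59/9}, {3}), ProductSet(Interval.Ropen(3, 97/3), Interval.Lopen(-2/5, 7/8)))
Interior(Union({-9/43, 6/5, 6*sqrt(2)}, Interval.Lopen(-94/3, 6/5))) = Interval.open(-94/3, 6/5)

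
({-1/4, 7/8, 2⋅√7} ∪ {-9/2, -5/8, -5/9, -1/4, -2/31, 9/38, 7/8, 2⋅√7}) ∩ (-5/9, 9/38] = {-1/4, -2/31, 9/38}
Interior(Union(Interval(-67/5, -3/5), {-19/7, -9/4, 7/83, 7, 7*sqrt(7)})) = Interval.open(-67/5, -3/5)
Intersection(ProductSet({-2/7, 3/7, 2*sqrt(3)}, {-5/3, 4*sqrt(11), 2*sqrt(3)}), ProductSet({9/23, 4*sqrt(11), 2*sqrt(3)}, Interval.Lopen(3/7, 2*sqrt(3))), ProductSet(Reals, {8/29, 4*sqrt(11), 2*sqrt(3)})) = ProductSet({2*sqrt(3)}, {2*sqrt(3)})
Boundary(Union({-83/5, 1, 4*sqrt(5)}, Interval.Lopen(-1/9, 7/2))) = {-83/5, -1/9, 7/2, 4*sqrt(5)}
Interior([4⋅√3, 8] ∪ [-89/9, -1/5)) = (-89/9, -1/5) ∪ (4⋅√3, 8)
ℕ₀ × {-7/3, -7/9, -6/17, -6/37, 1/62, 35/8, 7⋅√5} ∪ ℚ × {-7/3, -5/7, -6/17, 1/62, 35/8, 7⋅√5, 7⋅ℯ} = (ℕ₀ × {-7/3, -7/9, -6/17, -6/37, 1/62, 35/8, 7⋅√5}) ∪ (ℚ × {-7/3, -5/7, -6/17, 1/62, 35/8, 7⋅√5, 7⋅ℯ})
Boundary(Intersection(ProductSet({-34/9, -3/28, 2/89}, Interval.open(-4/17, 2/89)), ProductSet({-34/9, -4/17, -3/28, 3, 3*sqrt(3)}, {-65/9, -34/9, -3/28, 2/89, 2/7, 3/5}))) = ProductSet({-34/9, -3/28}, {-3/28})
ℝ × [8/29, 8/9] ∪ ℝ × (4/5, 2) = ℝ × [8/29, 2)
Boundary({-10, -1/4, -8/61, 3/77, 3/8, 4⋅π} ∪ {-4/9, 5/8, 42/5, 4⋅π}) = {-10, -4/9, -1/4, -8/61, 3/77, 3/8, 5/8, 42/5, 4⋅π}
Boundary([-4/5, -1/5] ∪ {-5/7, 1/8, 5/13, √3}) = {-4/5, -1/5, 1/8, 5/13, √3}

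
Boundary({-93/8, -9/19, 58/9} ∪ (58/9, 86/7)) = {-93/8, -9/19, 58/9, 86/7}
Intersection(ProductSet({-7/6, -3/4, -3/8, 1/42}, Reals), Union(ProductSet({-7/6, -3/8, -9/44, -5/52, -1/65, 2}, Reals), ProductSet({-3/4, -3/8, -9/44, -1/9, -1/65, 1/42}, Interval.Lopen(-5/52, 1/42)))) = Union(ProductSet({-7/6, -3/8}, Reals), ProductSet({-3/4, -3/8, 1/42}, Interval.Lopen(-5/52, 1/42)))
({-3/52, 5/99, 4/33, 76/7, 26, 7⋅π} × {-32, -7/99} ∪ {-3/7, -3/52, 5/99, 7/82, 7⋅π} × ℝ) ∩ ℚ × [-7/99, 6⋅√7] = ({-3/52, 5/99, 4/33, 76/7, 26} × {-7/99}) ∪ ({-3/7, -3/52, 5/99, 7/82} × [-7/99, 6⋅√7])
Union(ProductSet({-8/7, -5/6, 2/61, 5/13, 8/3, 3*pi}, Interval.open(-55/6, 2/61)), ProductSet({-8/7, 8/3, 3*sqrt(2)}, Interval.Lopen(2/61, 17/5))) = Union(ProductSet({-8/7, 8/3, 3*sqrt(2)}, Interval.Lopen(2/61, 17/5)), ProductSet({-8/7, -5/6, 2/61, 5/13, 8/3, 3*pi}, Interval.open(-55/6, 2/61)))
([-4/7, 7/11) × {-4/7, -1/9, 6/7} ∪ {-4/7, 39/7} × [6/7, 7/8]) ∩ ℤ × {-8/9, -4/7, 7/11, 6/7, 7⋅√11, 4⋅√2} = {0} × {-4/7, 6/7}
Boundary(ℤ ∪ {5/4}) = ℤ ∪ {5/4}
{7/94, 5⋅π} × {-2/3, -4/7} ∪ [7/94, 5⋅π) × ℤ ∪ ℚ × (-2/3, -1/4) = (ℚ × (-2/3, -1/4)) ∪ ({7/94, 5⋅π} × {-2/3, -4/7}) ∪ ([7/94, 5⋅π) × ℤ)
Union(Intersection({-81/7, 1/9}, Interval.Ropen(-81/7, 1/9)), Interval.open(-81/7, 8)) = Interval.Ropen(-81/7, 8)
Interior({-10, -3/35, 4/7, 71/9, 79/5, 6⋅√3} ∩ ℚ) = ∅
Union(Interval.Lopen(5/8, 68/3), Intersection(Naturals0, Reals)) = Union(Interval.Lopen(5/8, 68/3), Naturals0)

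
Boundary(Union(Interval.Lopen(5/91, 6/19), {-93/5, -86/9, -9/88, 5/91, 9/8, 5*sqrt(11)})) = {-93/5, -86/9, -9/88, 5/91, 6/19, 9/8, 5*sqrt(11)}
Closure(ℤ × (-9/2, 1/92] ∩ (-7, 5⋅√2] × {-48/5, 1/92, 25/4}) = {-6, -5, …, 7} × {1/92}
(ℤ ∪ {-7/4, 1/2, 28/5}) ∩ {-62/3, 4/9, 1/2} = {1/2}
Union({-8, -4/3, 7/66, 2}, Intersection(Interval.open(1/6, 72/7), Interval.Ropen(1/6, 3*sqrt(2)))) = Union({-8, -4/3, 7/66}, Interval.open(1/6, 3*sqrt(2)))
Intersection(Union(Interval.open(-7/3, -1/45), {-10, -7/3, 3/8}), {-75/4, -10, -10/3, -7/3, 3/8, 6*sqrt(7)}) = {-10, -7/3, 3/8}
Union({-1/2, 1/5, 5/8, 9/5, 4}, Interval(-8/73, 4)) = Union({-1/2}, Interval(-8/73, 4))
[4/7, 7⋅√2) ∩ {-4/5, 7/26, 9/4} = {9/4}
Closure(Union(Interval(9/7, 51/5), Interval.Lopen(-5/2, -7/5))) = Union(Interval(-5/2, -7/5), Interval(9/7, 51/5))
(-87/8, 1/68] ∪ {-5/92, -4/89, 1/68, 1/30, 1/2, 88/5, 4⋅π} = (-87/8, 1/68] ∪ {1/30, 1/2, 88/5, 4⋅π}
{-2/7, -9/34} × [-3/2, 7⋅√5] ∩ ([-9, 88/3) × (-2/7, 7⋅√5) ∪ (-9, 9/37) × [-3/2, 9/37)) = {-2/7, -9/34} × [-3/2, 7⋅√5)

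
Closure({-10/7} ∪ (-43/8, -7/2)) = [-43/8, -7/2] ∪ {-10/7}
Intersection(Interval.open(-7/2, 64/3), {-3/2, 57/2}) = {-3/2}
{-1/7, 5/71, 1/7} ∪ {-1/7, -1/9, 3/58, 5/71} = {-1/7, -1/9, 3/58, 5/71, 1/7}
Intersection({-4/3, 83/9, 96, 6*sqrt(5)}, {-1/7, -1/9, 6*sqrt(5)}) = {6*sqrt(5)}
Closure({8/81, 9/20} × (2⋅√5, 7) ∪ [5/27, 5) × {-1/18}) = ([5/27, 5] × {-1/18}) ∪ ({8/81, 9/20} × [2⋅√5, 7])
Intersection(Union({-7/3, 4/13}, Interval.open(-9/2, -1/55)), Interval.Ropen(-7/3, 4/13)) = Interval.Ropen(-7/3, -1/55)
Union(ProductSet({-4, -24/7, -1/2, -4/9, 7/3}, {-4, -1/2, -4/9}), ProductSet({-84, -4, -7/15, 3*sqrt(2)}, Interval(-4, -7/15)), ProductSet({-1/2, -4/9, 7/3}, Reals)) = Union(ProductSet({-1/2, -4/9, 7/3}, Reals), ProductSet({-84, -4, -7/15, 3*sqrt(2)}, Interval(-4, -7/15)), ProductSet({-4, -24/7, -1/2, -4/9, 7/3}, {-4, -1/2, -4/9}))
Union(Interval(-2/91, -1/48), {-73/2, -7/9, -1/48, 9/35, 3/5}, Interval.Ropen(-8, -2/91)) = Union({-73/2, 9/35, 3/5}, Interval(-8, -1/48))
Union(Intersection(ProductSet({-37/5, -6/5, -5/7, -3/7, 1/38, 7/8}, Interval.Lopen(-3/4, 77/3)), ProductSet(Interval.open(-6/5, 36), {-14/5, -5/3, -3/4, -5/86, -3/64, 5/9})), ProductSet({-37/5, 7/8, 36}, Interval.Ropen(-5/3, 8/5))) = Union(ProductSet({-37/5, 7/8, 36}, Interval.Ropen(-5/3, 8/5)), ProductSet({-5/7, -3/7, 1/38, 7/8}, {-5/86, -3/64, 5/9}))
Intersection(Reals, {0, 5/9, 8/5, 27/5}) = {0, 5/9, 8/5, 27/5}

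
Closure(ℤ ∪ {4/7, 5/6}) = ℤ ∪ {4/7, 5/6}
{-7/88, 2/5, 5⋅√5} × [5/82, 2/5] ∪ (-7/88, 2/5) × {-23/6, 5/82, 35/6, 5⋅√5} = ({-7/88, 2/5, 5⋅√5} × [5/82, 2/5]) ∪ ((-7/88, 2/5) × {-23/6, 5/82, 35/6, 5⋅√5})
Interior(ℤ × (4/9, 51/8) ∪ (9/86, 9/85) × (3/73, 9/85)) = (9/86, 9/85) × (3/73, 9/85)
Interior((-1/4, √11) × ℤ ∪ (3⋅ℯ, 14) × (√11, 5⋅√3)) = (3⋅ℯ, 14) × ((√11, 5⋅√3) ∪ ((√11, 5⋅√3) \ ℤ))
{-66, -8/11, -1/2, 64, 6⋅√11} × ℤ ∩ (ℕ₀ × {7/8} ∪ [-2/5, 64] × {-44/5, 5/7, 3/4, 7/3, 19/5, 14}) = {64, 6⋅√11} × {14}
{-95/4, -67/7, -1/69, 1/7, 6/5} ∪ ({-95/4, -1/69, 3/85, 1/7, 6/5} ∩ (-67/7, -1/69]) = {-95/4, -67/7, -1/69, 1/7, 6/5}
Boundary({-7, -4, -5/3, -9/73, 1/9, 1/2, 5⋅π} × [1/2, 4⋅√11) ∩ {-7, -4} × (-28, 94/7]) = {-7, -4} × [1/2, 4⋅√11]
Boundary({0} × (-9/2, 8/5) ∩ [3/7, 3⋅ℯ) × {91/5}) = ∅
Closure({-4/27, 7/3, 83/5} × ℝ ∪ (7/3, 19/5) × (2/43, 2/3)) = ({-4/27, 7/3, 83/5} × ℝ) ∪ ({7/3, 19/5} × [2/43, 2/3]) ∪ ([7/3, 19/5] × {2/43, 2/3}) ∪ ((7/3, 19/5) × (2/43, 2/3))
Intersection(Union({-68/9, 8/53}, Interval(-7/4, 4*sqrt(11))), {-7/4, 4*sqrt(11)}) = {-7/4, 4*sqrt(11)}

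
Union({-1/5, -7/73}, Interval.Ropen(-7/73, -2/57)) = Union({-1/5}, Interval.Ropen(-7/73, -2/57))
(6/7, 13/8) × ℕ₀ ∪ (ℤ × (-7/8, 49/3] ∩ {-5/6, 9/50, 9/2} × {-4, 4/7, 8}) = (6/7, 13/8) × ℕ₀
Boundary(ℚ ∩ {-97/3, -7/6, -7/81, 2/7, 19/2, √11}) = {-97/3, -7/6, -7/81, 2/7, 19/2}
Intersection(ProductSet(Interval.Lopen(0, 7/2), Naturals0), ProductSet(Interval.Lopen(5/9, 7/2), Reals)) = ProductSet(Interval.Lopen(5/9, 7/2), Naturals0)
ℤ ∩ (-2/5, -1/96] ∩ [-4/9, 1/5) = ∅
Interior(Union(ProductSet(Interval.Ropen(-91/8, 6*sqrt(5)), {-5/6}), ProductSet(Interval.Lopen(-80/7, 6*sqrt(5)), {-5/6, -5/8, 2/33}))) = EmptySet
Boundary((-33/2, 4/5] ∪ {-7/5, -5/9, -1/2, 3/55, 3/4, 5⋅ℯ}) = {-33/2, 4/5, 5⋅ℯ}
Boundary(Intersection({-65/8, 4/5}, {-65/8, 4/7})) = {-65/8}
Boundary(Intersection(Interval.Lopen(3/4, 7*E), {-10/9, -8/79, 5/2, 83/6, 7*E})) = {5/2, 83/6, 7*E}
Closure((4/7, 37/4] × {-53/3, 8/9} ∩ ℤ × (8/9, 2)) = ∅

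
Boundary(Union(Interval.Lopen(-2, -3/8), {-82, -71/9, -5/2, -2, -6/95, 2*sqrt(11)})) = {-82, -71/9, -5/2, -2, -3/8, -6/95, 2*sqrt(11)}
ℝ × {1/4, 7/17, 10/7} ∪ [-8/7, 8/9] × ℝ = (ℝ × {1/4, 7/17, 10/7}) ∪ ([-8/7, 8/9] × ℝ)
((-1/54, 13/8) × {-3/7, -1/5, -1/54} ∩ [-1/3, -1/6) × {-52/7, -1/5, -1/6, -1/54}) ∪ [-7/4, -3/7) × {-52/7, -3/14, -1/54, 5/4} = [-7/4, -3/7) × {-52/7, -3/14, -1/54, 5/4}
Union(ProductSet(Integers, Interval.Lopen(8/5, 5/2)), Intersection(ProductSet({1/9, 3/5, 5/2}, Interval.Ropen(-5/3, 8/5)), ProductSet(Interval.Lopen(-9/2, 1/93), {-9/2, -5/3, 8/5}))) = ProductSet(Integers, Interval.Lopen(8/5, 5/2))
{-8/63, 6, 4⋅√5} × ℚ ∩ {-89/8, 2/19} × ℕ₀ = ∅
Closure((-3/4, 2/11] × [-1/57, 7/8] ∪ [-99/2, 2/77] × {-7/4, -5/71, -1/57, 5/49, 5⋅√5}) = ([-3/4, 2/11] × [-1/57, 7/8]) ∪ ([-99/2, 2/77] × {-7/4, -5/71, -1/57, 5/49, 5⋅√5})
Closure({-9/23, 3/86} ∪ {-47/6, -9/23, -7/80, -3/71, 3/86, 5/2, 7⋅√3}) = {-47/6, -9/23, -7/80, -3/71, 3/86, 5/2, 7⋅√3}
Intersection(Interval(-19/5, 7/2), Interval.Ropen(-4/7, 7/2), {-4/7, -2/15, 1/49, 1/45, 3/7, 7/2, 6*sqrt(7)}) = {-4/7, -2/15, 1/49, 1/45, 3/7}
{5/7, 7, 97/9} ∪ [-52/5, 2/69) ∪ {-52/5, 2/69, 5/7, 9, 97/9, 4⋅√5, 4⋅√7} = [-52/5, 2/69] ∪ {5/7, 7, 9, 97/9, 4⋅√5, 4⋅√7}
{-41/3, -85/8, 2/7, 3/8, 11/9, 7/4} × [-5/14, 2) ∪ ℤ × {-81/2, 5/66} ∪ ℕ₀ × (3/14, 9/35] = (ℤ × {-81/2, 5/66}) ∪ (ℕ₀ × (3/14, 9/35]) ∪ ({-41/3, -85/8, 2/7, 3/8, 11/9, 7/4} × [-5/14, 2))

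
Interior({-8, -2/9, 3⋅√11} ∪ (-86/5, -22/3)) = (-86/5, -22/3)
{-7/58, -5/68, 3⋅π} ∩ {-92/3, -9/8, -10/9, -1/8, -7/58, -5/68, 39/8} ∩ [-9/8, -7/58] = {-7/58}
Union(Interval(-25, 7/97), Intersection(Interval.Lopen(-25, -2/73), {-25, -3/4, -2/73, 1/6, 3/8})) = Interval(-25, 7/97)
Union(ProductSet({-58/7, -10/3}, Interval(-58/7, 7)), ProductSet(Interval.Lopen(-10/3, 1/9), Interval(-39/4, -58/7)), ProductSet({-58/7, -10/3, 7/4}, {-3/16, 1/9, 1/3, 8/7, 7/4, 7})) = Union(ProductSet({-58/7, -10/3}, Interval(-58/7, 7)), ProductSet({-58/7, -10/3, 7/4}, {-3/16, 1/9, 1/3, 8/7, 7/4, 7}), ProductSet(Interval.Lopen(-10/3, 1/9), Interval(-39/4, -58/7)))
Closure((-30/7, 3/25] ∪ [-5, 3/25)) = [-5, 3/25]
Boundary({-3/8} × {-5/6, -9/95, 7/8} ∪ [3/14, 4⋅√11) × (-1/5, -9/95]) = ({-3/8} × {-5/6, -9/95, 7/8}) ∪ ({3/14, 4⋅√11} × [-1/5, -9/95]) ∪ ([3/14, 4⋅√11] × {-1/5, -9/95})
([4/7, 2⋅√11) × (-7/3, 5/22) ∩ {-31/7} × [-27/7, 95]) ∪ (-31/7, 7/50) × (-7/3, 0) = (-31/7, 7/50) × (-7/3, 0)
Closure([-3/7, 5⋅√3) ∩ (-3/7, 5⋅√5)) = [-3/7, 5⋅√3]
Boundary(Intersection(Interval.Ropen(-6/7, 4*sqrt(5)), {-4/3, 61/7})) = {61/7}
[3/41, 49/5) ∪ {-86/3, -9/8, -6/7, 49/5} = {-86/3, -9/8, -6/7} ∪ [3/41, 49/5]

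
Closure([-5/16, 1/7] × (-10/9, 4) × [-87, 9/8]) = [-5/16, 1/7] × [-10/9, 4] × [-87, 9/8]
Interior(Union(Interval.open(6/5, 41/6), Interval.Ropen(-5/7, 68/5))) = Interval.open(-5/7, 68/5)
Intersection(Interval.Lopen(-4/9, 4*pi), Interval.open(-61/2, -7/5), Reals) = EmptySet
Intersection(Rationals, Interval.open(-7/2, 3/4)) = Intersection(Interval.open(-7/2, 3/4), Rationals)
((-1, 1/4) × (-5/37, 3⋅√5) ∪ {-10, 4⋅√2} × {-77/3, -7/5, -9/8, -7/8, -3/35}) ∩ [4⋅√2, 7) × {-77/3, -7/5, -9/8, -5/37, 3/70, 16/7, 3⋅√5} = {4⋅√2} × {-77/3, -7/5, -9/8}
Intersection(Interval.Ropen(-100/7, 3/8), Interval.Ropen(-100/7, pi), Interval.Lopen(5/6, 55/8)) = EmptySet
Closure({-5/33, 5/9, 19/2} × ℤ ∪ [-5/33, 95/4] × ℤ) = [-5/33, 95/4] × ℤ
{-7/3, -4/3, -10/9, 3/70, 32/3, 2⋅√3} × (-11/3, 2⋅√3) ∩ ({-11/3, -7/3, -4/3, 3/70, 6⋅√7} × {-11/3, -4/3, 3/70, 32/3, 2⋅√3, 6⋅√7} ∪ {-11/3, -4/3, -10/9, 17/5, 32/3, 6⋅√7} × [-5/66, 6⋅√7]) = ({-7/3, -4/3, 3/70} × {-4/3, 3/70}) ∪ ({-4/3, -10/9, 32/3} × [-5/66, 2⋅√3))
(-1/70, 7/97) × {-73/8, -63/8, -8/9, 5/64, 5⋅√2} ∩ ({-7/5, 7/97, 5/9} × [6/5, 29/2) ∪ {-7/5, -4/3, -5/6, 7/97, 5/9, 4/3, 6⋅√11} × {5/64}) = ∅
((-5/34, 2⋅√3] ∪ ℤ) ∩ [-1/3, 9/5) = (-5/34, 9/5) ∪ {0, 1}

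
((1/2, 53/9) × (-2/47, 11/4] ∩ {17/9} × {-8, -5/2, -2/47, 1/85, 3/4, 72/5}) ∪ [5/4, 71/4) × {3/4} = ({17/9} × {1/85, 3/4}) ∪ ([5/4, 71/4) × {3/4})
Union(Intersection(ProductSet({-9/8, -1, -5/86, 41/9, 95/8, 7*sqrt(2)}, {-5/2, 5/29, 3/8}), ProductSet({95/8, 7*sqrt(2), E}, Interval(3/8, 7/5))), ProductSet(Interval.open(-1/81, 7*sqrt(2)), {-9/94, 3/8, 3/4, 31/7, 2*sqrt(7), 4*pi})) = Union(ProductSet({95/8, 7*sqrt(2)}, {3/8}), ProductSet(Interval.open(-1/81, 7*sqrt(2)), {-9/94, 3/8, 3/4, 31/7, 2*sqrt(7), 4*pi}))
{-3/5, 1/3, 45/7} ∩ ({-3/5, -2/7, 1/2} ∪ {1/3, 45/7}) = {-3/5, 1/3, 45/7}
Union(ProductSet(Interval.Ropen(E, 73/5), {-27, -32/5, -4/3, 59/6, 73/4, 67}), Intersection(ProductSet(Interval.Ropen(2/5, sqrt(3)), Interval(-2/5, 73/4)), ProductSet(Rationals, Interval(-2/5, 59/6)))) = Union(ProductSet(Intersection(Interval.Ropen(2/5, sqrt(3)), Rationals), Interval(-2/5, 59/6)), ProductSet(Interval.Ropen(E, 73/5), {-27, -32/5, -4/3, 59/6, 73/4, 67}))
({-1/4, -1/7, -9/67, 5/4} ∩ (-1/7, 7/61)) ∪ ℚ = ℚ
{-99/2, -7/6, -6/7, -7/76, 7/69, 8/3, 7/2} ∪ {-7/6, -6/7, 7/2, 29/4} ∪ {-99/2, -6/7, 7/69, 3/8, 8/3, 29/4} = {-99/2, -7/6, -6/7, -7/76, 7/69, 3/8, 8/3, 7/2, 29/4}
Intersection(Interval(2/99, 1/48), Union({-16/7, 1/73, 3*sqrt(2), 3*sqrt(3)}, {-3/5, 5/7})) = EmptySet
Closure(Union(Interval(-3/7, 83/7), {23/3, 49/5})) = Interval(-3/7, 83/7)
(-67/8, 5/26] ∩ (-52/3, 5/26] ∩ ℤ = {-8, -7, …, 0}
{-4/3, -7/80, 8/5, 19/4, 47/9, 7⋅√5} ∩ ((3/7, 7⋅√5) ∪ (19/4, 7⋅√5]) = {8/5, 19/4, 47/9, 7⋅√5}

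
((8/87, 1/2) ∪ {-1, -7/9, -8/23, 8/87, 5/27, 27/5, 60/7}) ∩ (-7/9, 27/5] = {-8/23, 27/5} ∪ [8/87, 1/2)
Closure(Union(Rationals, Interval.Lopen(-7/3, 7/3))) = Union(Interval(-oo, oo), Rationals)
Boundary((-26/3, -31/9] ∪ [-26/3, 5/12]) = {-26/3, 5/12}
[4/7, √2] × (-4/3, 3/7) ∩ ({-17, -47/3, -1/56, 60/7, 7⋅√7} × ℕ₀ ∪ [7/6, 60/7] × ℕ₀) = [7/6, √2] × {0}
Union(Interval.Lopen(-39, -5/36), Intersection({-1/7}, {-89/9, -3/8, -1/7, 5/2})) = Interval.Lopen(-39, -5/36)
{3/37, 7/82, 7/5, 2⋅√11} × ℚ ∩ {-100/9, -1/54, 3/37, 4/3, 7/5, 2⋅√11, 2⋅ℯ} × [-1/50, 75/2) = {3/37, 7/5, 2⋅√11} × (ℚ ∩ [-1/50, 75/2))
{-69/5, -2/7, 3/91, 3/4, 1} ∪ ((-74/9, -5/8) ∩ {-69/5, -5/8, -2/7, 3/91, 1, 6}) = {-69/5, -2/7, 3/91, 3/4, 1}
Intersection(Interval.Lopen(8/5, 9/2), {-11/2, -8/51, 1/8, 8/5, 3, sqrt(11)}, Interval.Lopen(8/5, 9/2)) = {3, sqrt(11)}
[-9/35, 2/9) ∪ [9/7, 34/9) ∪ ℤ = ℤ ∪ [-9/35, 2/9) ∪ [9/7, 34/9)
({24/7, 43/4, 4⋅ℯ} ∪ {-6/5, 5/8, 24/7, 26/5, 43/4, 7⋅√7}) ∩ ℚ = {-6/5, 5/8, 24/7, 26/5, 43/4}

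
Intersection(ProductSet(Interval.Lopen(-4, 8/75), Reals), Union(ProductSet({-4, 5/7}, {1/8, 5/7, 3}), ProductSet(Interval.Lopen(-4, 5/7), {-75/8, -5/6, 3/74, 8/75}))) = ProductSet(Interval.Lopen(-4, 8/75), {-75/8, -5/6, 3/74, 8/75})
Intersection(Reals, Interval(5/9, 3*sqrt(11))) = Interval(5/9, 3*sqrt(11))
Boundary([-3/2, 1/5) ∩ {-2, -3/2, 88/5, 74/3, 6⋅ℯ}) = {-3/2}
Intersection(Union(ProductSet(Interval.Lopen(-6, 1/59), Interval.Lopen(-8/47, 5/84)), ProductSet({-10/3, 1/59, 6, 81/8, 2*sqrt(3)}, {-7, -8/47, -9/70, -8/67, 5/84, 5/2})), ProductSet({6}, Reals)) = ProductSet({6}, {-7, -8/47, -9/70, -8/67, 5/84, 5/2})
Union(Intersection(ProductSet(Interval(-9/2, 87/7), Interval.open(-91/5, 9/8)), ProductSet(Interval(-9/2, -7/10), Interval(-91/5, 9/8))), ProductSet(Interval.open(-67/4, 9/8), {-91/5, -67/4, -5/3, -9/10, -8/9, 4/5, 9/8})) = Union(ProductSet(Interval.open(-67/4, 9/8), {-91/5, -67/4, -5/3, -9/10, -8/9, 4/5, 9/8}), ProductSet(Interval(-9/2, -7/10), Interval.open(-91/5, 9/8)))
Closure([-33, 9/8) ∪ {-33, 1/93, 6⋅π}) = [-33, 9/8] ∪ {6⋅π}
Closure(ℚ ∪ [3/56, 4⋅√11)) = ℚ ∪ (-∞, ∞)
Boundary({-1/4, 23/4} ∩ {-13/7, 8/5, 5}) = ∅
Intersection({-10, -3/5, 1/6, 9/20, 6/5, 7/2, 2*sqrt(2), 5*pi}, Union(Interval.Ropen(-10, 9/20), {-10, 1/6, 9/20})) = {-10, -3/5, 1/6, 9/20}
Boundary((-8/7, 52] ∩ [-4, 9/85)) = {-8/7, 9/85}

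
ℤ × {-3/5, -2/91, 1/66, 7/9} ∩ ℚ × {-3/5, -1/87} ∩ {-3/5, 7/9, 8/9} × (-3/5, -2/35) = ∅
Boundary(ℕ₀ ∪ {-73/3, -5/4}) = {-73/3, -5/4} ∪ ℕ₀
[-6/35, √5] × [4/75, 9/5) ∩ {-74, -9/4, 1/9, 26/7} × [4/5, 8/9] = {1/9} × [4/5, 8/9]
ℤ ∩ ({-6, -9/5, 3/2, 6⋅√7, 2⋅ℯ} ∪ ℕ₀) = {-6} ∪ ℕ₀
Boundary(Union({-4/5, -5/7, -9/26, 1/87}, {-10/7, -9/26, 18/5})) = {-10/7, -4/5, -5/7, -9/26, 1/87, 18/5}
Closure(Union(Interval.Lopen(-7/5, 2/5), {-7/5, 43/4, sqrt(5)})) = Union({43/4, sqrt(5)}, Interval(-7/5, 2/5))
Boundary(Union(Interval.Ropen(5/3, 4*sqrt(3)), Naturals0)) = Union(Complement(Naturals0, Interval.open(5/3, 4*sqrt(3))), {5/3, 4*sqrt(3)})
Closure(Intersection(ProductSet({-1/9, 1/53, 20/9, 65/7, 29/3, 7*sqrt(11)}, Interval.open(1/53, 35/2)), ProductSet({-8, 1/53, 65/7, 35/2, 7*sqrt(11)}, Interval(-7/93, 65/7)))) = ProductSet({1/53, 65/7, 7*sqrt(11)}, Interval(1/53, 65/7))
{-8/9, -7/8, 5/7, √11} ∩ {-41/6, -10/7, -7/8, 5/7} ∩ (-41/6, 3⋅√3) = {-7/8, 5/7}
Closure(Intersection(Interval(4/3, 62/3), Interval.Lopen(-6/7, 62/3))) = Interval(4/3, 62/3)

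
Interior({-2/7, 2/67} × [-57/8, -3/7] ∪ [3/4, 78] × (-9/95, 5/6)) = (3/4, 78) × (-9/95, 5/6)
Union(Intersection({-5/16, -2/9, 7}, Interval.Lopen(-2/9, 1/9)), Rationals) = Rationals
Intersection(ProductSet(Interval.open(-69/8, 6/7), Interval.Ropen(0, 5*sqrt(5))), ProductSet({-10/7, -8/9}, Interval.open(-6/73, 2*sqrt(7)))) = ProductSet({-10/7, -8/9}, Interval.Ropen(0, 2*sqrt(7)))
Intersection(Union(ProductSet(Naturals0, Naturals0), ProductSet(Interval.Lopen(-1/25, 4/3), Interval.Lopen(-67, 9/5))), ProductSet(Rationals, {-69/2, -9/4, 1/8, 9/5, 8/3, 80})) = Union(ProductSet(Intersection(Interval.Lopen(-1/25, 4/3), Rationals), {-69/2, -9/4, 1/8, 9/5}), ProductSet(Naturals0, {80}))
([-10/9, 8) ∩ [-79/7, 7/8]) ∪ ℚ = ℚ ∪ [-10/9, 7/8]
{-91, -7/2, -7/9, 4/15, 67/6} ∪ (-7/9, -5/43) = {-91, -7/2, 4/15, 67/6} ∪ [-7/9, -5/43)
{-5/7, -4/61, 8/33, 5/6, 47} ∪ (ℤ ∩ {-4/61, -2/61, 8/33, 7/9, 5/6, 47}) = {-5/7, -4/61, 8/33, 5/6, 47}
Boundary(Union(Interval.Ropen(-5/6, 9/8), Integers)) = Union(Complement(Integers, Interval.open(-5/6, 9/8)), {-5/6, 9/8})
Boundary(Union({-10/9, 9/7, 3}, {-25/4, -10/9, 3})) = {-25/4, -10/9, 9/7, 3}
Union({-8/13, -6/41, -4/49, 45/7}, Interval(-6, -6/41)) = Union({-4/49, 45/7}, Interval(-6, -6/41))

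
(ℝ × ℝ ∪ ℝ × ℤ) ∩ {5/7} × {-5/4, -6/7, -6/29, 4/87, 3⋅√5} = {5/7} × {-5/4, -6/7, -6/29, 4/87, 3⋅√5}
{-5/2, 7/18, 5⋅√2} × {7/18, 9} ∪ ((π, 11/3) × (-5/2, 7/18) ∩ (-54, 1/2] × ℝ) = {-5/2, 7/18, 5⋅√2} × {7/18, 9}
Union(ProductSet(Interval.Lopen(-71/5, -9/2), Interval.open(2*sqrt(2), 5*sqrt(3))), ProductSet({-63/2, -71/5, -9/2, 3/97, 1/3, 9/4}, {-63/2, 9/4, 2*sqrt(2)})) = Union(ProductSet({-63/2, -71/5, -9/2, 3/97, 1/3, 9/4}, {-63/2, 9/4, 2*sqrt(2)}), ProductSet(Interval.Lopen(-71/5, -9/2), Interval.open(2*sqrt(2), 5*sqrt(3))))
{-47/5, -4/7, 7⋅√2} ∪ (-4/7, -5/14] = {-47/5, 7⋅√2} ∪ [-4/7, -5/14]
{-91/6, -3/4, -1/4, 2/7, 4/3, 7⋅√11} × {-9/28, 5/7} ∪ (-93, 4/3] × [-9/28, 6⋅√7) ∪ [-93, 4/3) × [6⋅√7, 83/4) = ({-91/6, -3/4, -1/4, 2/7, 4/3, 7⋅√11} × {-9/28, 5/7}) ∪ ([-93, 4/3) × [6⋅√7, 83/4)) ∪ ((-93, 4/3] × [-9/28, 6⋅√7))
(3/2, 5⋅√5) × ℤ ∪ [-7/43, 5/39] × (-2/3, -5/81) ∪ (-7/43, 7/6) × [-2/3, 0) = ([-7/43, 5/39] × (-2/3, -5/81)) ∪ ((-7/43, 7/6) × [-2/3, 0)) ∪ ((3/2, 5⋅√5) × ℤ)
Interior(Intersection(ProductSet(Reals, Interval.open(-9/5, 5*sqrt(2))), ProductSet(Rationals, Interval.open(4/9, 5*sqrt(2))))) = EmptySet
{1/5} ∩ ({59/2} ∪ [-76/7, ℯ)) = {1/5}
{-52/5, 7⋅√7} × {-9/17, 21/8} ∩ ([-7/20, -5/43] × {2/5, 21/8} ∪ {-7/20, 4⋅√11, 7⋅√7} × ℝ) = {7⋅√7} × {-9/17, 21/8}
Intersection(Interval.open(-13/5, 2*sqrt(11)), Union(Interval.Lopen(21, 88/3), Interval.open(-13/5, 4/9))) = Interval.open(-13/5, 4/9)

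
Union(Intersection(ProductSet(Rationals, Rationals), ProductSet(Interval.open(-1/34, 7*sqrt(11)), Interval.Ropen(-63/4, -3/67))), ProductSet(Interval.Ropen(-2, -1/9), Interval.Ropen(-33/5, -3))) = Union(ProductSet(Intersection(Interval.open(-1/34, 7*sqrt(11)), Rationals), Intersection(Interval.Ropen(-63/4, -3/67), Rationals)), ProductSet(Interval.Ropen(-2, -1/9), Interval.Ropen(-33/5, -3)))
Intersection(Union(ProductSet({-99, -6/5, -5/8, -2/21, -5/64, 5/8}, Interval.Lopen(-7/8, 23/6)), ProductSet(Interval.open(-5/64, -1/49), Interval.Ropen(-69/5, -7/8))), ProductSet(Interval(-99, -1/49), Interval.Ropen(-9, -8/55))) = Union(ProductSet({-99, -6/5, -5/8, -2/21, -5/64}, Interval.open(-7/8, -8/55)), ProductSet(Interval.open(-5/64, -1/49), Interval.Ropen(-9, -7/8)))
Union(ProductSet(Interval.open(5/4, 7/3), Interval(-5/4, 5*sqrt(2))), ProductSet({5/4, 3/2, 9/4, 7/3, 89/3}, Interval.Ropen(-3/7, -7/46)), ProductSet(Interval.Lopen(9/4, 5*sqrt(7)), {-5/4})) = Union(ProductSet({5/4, 3/2, 9/4, 7/3, 89/3}, Interval.Ropen(-3/7, -7/46)), ProductSet(Interval.open(5/4, 7/3), Interval(-5/4, 5*sqrt(2))), ProductSet(Interval.Lopen(9/4, 5*sqrt(7)), {-5/4}))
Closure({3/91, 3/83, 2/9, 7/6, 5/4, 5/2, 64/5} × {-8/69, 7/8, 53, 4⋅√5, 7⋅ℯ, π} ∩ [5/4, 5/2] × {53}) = {5/4, 5/2} × {53}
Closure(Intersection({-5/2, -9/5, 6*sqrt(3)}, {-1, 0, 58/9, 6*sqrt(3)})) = {6*sqrt(3)}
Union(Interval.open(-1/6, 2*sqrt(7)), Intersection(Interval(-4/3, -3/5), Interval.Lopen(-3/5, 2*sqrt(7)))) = Interval.open(-1/6, 2*sqrt(7))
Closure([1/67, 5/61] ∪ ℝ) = (-∞, ∞)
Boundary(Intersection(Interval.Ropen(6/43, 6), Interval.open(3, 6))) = {3, 6}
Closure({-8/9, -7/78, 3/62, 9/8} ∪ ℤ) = ℤ ∪ {-8/9, -7/78, 3/62, 9/8}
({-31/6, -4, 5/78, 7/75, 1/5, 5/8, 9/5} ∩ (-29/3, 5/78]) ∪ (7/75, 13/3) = {-31/6, -4, 5/78} ∪ (7/75, 13/3)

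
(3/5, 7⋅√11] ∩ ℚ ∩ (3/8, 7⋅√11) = ℚ ∩ (3/5, 7⋅√11)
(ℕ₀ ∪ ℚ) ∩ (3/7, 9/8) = ℚ ∩ (3/7, 9/8)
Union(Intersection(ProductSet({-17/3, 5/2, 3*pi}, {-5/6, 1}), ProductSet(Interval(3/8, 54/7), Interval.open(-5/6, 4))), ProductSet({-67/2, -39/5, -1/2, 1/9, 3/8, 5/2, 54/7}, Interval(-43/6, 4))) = ProductSet({-67/2, -39/5, -1/2, 1/9, 3/8, 5/2, 54/7}, Interval(-43/6, 4))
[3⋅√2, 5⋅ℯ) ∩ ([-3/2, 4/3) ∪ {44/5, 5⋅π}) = {44/5}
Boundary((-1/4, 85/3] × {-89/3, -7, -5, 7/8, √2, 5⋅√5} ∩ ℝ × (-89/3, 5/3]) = [-1/4, 85/3] × {-7, -5, 7/8, √2}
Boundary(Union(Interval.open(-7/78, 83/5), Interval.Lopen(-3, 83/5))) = {-3, 83/5}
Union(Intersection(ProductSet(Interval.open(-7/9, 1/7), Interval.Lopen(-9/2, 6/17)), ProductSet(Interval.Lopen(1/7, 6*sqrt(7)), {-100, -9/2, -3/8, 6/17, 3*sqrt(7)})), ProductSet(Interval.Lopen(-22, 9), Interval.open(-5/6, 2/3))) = ProductSet(Interval.Lopen(-22, 9), Interval.open(-5/6, 2/3))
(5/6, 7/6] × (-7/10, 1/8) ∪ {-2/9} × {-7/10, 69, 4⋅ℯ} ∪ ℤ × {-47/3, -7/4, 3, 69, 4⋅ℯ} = ({-2/9} × {-7/10, 69, 4⋅ℯ}) ∪ (ℤ × {-47/3, -7/4, 3, 69, 4⋅ℯ}) ∪ ((5/6, 7/6] × (-7/10, 1/8))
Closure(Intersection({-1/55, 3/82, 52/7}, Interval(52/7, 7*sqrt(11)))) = {52/7}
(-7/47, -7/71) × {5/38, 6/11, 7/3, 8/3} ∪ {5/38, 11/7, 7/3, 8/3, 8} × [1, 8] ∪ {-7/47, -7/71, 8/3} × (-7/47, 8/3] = ({-7/47, -7/71, 8/3} × (-7/47, 8/3]) ∪ ((-7/47, -7/71) × {5/38, 6/11, 7/3, 8/3}) ∪ ({5/38, 11/7, 7/3, 8/3, 8} × [1, 8])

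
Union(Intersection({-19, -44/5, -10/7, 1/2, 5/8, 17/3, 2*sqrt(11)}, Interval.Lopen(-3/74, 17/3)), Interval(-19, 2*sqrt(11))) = Interval(-19, 2*sqrt(11))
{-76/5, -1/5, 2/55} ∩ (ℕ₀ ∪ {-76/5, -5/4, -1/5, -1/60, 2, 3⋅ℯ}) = {-76/5, -1/5}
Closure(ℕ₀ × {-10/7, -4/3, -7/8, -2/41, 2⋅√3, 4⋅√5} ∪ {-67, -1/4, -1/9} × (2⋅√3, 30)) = ({-67, -1/4, -1/9} × [2⋅√3, 30]) ∪ (ℕ₀ × {-10/7, -4/3, -7/8, -2/41, 2⋅√3, 4⋅√5})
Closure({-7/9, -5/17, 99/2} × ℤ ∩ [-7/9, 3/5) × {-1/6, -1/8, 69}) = {-7/9, -5/17} × {69}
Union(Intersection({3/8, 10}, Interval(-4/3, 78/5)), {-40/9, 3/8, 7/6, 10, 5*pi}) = {-40/9, 3/8, 7/6, 10, 5*pi}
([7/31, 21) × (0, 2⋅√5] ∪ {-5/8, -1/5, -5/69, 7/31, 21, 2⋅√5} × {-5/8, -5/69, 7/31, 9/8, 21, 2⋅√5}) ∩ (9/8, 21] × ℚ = ({21, 2⋅√5} × {-5/8, -5/69, 7/31, 9/8, 21}) ∪ ((9/8, 21) × (ℚ ∩ (0, 2⋅√5]))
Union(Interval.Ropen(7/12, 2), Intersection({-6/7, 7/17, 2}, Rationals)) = Union({-6/7, 7/17}, Interval(7/12, 2))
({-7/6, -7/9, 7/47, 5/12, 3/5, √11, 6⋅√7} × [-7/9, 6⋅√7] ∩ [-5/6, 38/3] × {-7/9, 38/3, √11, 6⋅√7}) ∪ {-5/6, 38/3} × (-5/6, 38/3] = ({-5/6, 38/3} × (-5/6, 38/3]) ∪ ({-7/9, 7/47, 5/12, 3/5, √11} × {-7/9, 38/3, √11, 6⋅√7})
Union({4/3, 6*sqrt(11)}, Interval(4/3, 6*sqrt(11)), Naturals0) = Union(Interval(4/3, 6*sqrt(11)), Naturals0)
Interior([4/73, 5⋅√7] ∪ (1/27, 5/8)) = (1/27, 5⋅√7)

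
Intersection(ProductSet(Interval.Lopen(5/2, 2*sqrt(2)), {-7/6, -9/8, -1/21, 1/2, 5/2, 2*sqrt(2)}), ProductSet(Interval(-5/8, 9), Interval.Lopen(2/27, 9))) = ProductSet(Interval.Lopen(5/2, 2*sqrt(2)), {1/2, 5/2, 2*sqrt(2)})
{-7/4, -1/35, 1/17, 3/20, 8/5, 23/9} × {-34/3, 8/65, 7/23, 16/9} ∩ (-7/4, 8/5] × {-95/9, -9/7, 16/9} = {-1/35, 1/17, 3/20, 8/5} × {16/9}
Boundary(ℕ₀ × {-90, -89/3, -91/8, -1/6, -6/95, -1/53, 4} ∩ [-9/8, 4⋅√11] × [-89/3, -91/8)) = {0, 1, …, 13} × {-89/3}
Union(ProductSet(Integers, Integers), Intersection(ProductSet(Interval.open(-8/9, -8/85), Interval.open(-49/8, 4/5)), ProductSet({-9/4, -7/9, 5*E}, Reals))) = Union(ProductSet({-7/9}, Interval.open(-49/8, 4/5)), ProductSet(Integers, Integers))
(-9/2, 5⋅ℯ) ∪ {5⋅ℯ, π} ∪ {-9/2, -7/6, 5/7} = [-9/2, 5⋅ℯ]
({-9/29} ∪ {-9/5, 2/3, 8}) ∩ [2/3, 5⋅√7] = {2/3, 8}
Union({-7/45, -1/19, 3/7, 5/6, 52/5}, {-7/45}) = {-7/45, -1/19, 3/7, 5/6, 52/5}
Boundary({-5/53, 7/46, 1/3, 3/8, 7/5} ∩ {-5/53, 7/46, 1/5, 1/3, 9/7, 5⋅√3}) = {-5/53, 7/46, 1/3}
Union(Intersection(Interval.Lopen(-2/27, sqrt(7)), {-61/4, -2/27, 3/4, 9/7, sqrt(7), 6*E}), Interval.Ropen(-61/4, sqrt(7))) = Interval(-61/4, sqrt(7))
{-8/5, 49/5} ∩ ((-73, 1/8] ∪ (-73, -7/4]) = {-8/5}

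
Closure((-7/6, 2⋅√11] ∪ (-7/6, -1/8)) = [-7/6, 2⋅√11]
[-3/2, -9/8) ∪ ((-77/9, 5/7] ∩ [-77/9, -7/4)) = (-77/9, -7/4) ∪ [-3/2, -9/8)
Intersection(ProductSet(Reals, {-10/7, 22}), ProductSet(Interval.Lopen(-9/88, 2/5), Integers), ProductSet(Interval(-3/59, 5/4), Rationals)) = ProductSet(Interval(-3/59, 2/5), {22})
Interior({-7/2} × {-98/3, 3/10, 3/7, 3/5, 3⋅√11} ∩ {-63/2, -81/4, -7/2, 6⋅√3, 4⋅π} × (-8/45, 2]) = ∅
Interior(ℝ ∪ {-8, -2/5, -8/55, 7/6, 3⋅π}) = ℝ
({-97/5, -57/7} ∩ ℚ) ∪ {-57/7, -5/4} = {-97/5, -57/7, -5/4}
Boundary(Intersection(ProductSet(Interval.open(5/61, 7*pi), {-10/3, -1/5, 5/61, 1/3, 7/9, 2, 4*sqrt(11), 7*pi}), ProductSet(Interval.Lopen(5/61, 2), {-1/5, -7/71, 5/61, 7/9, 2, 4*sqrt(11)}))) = ProductSet(Interval(5/61, 2), {-1/5, 5/61, 7/9, 2, 4*sqrt(11)})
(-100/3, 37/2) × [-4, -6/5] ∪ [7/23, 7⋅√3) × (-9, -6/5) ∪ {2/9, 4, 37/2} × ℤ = ({2/9, 4, 37/2} × ℤ) ∪ ((-100/3, 37/2) × [-4, -6/5]) ∪ ([7/23, 7⋅√3) × (-9, -6/5))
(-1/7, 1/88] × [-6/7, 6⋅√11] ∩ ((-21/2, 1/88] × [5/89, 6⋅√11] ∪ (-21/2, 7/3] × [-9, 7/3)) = (-1/7, 1/88] × [-6/7, 6⋅√11]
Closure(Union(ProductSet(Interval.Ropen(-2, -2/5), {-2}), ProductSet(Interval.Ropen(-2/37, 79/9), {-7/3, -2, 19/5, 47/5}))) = Union(ProductSet(Interval(-2, -2/5), {-2}), ProductSet(Interval(-2/37, 79/9), {-7/3, -2, 19/5, 47/5}))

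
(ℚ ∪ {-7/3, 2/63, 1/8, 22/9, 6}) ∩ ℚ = ℚ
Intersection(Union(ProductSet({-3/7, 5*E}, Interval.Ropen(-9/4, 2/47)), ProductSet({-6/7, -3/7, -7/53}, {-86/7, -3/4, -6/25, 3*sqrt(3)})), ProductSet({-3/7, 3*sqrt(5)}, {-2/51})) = ProductSet({-3/7}, {-2/51})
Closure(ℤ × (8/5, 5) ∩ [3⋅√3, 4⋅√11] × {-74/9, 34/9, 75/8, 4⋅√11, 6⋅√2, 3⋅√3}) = {6, 7, …, 13} × {34/9}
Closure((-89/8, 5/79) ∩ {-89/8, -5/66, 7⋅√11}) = {-5/66}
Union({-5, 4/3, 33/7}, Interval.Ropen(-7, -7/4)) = Union({4/3, 33/7}, Interval.Ropen(-7, -7/4))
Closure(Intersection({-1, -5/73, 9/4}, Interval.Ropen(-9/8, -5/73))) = {-1}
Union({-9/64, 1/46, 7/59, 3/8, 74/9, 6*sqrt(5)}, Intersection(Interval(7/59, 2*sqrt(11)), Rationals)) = Union({-9/64, 1/46, 74/9, 6*sqrt(5)}, Intersection(Interval(7/59, 2*sqrt(11)), Rationals))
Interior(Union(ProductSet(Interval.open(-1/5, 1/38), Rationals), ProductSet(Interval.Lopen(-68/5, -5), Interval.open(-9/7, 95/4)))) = ProductSet(Interval.open(-68/5, -5), Interval.open(-9/7, 95/4))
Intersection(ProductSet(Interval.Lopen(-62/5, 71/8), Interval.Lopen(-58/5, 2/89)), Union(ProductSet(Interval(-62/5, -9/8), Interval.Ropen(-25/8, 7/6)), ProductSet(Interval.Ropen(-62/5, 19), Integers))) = Union(ProductSet(Interval.Lopen(-62/5, -9/8), Interval(-25/8, 2/89)), ProductSet(Interval.Lopen(-62/5, 71/8), Range(-11, 1, 1)))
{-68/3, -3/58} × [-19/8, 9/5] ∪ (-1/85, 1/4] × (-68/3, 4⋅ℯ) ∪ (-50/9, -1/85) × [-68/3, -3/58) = ({-68/3, -3/58} × [-19/8, 9/5]) ∪ ((-50/9, -1/85) × [-68/3, -3/58)) ∪ ((-1/85, 1/4] × (-68/3, 4⋅ℯ))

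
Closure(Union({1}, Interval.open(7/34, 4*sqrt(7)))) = Interval(7/34, 4*sqrt(7))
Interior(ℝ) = ℝ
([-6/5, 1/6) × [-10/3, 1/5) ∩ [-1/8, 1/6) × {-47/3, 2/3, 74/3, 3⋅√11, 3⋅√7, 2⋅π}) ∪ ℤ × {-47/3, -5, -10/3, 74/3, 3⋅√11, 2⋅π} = ℤ × {-47/3, -5, -10/3, 74/3, 3⋅√11, 2⋅π}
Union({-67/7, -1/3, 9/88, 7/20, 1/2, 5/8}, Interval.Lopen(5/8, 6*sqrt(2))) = Union({-67/7, -1/3, 9/88, 7/20, 1/2}, Interval(5/8, 6*sqrt(2)))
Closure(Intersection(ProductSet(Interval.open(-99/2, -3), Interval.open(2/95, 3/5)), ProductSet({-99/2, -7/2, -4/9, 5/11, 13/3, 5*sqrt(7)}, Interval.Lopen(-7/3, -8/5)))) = EmptySet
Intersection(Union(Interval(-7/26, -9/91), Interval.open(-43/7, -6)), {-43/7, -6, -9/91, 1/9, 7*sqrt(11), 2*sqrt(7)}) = {-9/91}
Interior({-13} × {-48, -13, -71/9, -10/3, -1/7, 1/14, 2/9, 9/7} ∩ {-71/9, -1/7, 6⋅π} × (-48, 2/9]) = ∅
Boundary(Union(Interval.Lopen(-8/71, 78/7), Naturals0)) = Union(Complement(Naturals0, Interval.open(-8/71, 78/7)), {-8/71, 78/7})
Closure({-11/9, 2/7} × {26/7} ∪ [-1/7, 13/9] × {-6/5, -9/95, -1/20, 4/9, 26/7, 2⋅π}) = ({-11/9, 2/7} × {26/7}) ∪ ([-1/7, 13/9] × {-6/5, -9/95, -1/20, 4/9, 26/7, 2⋅π})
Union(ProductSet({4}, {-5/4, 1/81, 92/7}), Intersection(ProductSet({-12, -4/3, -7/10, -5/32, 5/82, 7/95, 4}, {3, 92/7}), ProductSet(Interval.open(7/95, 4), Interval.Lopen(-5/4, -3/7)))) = ProductSet({4}, {-5/4, 1/81, 92/7})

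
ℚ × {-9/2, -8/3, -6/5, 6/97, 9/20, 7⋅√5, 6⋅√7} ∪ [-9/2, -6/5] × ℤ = ([-9/2, -6/5] × ℤ) ∪ (ℚ × {-9/2, -8/3, -6/5, 6/97, 9/20, 7⋅√5, 6⋅√7})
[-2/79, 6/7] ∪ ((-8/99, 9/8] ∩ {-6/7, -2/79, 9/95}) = [-2/79, 6/7]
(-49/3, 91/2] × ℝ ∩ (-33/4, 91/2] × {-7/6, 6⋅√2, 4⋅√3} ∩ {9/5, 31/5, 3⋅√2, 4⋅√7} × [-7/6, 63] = {9/5, 31/5, 3⋅√2, 4⋅√7} × {-7/6, 6⋅√2, 4⋅√3}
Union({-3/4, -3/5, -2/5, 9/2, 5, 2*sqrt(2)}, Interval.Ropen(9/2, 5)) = Union({-3/4, -3/5, -2/5, 2*sqrt(2)}, Interval(9/2, 5))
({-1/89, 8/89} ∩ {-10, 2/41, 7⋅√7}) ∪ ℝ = ℝ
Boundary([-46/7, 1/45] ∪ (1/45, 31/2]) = {-46/7, 31/2}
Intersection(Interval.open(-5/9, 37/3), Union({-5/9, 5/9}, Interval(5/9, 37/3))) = Interval.Ropen(5/9, 37/3)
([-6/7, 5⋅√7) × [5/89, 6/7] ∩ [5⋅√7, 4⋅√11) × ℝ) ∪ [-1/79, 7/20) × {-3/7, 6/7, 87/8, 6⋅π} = [-1/79, 7/20) × {-3/7, 6/7, 87/8, 6⋅π}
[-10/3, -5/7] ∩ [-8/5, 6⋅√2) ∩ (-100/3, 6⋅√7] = [-8/5, -5/7]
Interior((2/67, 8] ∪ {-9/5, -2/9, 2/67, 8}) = (2/67, 8)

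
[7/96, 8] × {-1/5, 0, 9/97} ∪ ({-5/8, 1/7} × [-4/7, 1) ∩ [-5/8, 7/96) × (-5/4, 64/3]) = ({-5/8} × [-4/7, 1)) ∪ ([7/96, 8] × {-1/5, 0, 9/97})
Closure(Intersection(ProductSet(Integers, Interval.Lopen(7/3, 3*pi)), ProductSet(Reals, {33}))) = EmptySet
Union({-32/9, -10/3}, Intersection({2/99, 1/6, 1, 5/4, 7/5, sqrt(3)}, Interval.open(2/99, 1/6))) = {-32/9, -10/3}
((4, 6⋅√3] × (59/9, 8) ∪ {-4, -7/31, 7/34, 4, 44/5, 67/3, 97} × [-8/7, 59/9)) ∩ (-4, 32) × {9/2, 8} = {-7/31, 7/34, 4, 44/5, 67/3} × {9/2}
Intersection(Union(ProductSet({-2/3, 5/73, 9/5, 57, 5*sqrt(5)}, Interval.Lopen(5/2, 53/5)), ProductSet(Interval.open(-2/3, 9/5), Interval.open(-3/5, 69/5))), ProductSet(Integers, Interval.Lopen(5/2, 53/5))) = ProductSet(Union({57}, Range(0, 2, 1)), Interval.Lopen(5/2, 53/5))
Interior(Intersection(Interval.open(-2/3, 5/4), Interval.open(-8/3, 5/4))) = Interval.open(-2/3, 5/4)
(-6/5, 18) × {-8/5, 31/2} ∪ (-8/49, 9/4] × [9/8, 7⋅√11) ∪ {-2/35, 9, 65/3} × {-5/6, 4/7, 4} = ({-2/35, 9, 65/3} × {-5/6, 4/7, 4}) ∪ ((-6/5, 18) × {-8/5, 31/2}) ∪ ((-8/49, 9/4] × [9/8, 7⋅√11))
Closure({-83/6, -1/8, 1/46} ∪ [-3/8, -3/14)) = {-83/6, -1/8, 1/46} ∪ [-3/8, -3/14]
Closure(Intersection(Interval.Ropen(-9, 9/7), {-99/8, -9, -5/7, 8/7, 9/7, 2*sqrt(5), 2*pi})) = {-9, -5/7, 8/7}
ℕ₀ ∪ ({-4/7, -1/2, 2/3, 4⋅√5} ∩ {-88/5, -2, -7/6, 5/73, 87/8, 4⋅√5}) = ℕ₀ ∪ {4⋅√5}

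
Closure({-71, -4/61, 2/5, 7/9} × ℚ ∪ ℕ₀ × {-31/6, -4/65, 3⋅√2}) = ({-71, -4/61, 2/5, 7/9} × ℝ) ∪ (ℕ₀ × {-31/6, -4/65, 3⋅√2})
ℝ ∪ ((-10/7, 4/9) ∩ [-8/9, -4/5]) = (-∞, ∞)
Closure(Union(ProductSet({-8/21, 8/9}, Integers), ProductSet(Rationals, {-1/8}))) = Union(ProductSet({-8/21, 8/9}, Integers), ProductSet(Reals, {-1/8}))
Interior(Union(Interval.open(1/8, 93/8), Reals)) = Interval(-oo, oo)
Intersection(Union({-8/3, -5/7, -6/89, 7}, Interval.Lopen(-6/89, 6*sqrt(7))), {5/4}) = {5/4}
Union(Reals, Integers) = Reals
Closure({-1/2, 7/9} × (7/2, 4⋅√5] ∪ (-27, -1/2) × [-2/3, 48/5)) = ({-27, -1/2} × [-2/3, 48/5]) ∪ ([-27, -1/2] × {-2/3, 48/5}) ∪ ((-27, -1/2) × [-2/3, 48/5)) ∪ ({-1/2, 7/9} × [7/2, 4⋅√5])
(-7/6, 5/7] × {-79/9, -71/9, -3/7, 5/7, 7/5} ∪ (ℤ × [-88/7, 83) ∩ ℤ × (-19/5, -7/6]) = (ℤ × (-19/5, -7/6]) ∪ ((-7/6, 5/7] × {-79/9, -71/9, -3/7, 5/7, 7/5})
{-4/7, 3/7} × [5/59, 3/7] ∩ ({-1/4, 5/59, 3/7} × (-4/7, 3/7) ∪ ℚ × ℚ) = ({3/7} × [5/59, 3/7)) ∪ ({-4/7, 3/7} × (ℚ ∩ [5/59, 3/7]))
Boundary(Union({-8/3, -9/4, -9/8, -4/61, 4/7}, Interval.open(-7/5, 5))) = {-8/3, -9/4, -7/5, 5}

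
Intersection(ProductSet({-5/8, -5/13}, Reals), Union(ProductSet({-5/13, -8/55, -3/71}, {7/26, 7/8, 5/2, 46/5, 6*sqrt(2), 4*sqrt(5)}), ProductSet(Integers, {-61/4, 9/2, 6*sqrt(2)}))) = ProductSet({-5/13}, {7/26, 7/8, 5/2, 46/5, 6*sqrt(2), 4*sqrt(5)})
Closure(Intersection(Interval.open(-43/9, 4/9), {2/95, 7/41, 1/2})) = {2/95, 7/41}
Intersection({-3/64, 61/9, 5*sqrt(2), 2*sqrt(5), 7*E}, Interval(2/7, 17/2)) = {61/9, 5*sqrt(2), 2*sqrt(5)}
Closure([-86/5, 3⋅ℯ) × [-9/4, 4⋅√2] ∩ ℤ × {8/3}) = {-17, -16, …, 8} × {8/3}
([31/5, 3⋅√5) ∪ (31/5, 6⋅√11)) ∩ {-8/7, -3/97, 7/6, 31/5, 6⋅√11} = {31/5}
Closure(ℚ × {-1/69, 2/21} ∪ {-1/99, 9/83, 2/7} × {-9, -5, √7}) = (ℝ × {-1/69, 2/21}) ∪ ({-1/99, 9/83, 2/7} × {-9, -5, √7})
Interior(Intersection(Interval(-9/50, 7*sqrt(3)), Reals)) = Interval.open(-9/50, 7*sqrt(3))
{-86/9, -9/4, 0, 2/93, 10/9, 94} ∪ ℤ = ℤ ∪ {-86/9, -9/4, 2/93, 10/9}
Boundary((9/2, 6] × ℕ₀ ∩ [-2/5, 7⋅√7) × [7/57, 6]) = [9/2, 6] × {1, 2, …, 6}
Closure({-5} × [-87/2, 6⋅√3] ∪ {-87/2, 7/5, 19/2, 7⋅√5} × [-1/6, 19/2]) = ({-5} × [-87/2, 6⋅√3]) ∪ ({-87/2, 7/5, 19/2, 7⋅√5} × [-1/6, 19/2])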